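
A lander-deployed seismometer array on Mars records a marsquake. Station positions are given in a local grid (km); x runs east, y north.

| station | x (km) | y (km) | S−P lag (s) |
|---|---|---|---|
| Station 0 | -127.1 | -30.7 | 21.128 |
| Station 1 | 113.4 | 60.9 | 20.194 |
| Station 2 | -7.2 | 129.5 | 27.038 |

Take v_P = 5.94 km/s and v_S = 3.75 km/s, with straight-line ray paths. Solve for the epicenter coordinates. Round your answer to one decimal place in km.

Distance from S−P lag: d = Δt · v_P v_S / (v_P − v_S) = Δt · (5.94·3.75)/(5.94−3.75) ≈ 10.1712·Δt.
So d_Station 0 = 214.90, d_Station 1 = 205.40, d_Station 2 = 275.01 km.
Circle about each station: (x + 127.1)² + (y + 30.7)² = 214.90²; (x − 113.4)² + (y − 60.9)² = 205.40²; (x + 7.2)² + (y − 129.5)² = 275.01².
Subtracting pairs of circle equations eliminates x²+y² and gives linear equations (the radical axes):
481.0 x + 183.2 y = 3464.32
239.8 x + 320.4 y = -29723.30
Solving the 2×2 system: x ≈ 59.5, y ≈ -137.3 km.
Check against Station 0 (with the unrounded x, y): √((x + 127.1)²+(y + 30.7)²) = 214.90 ≈ 214.90 km. ✓

59.5 km east, -137.3 km north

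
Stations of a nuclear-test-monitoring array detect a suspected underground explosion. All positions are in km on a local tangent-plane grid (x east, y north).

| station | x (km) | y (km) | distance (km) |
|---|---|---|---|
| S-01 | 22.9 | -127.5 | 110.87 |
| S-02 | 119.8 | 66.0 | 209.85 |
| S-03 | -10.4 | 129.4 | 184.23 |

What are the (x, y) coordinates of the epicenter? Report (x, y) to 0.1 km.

-55.6 km east, -49.2 km north

Circle about each station: (x − 22.9)² + (y + 127.5)² = 110.87²; (x − 119.8)² + (y − 66.0)² = 209.85²; (x + 10.4)² + (y − 129.4)² = 184.23².
Subtracting pairs of circle equations eliminates x²+y² and gives linear equations (the radical axes):
193.8 x + 387.0 y = -29817.49
-66.6 x + 513.8 y = -21576.68
Solving the 2×2 system: x ≈ -55.6, y ≈ -49.2 km.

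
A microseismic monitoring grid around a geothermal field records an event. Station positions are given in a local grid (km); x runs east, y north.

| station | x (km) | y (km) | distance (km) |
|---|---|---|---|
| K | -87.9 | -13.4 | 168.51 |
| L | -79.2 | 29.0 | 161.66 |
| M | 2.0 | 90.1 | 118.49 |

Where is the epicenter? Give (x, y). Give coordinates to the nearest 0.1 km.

Circle about each station: (x + 87.9)² + (y + 13.4)² = 168.51²; (x + 79.2)² + (y − 29.0)² = 161.66²; (x − 2.0)² + (y − 90.1)² = 118.49².
Subtracting the K equation from the L and M equations removes the quadratic terms:
17.4 x + 84.8 y = 1469.33
179.8 x + 207.0 y = 14571.78
Solving the 2×2 system: x ≈ 80.0, y ≈ 0.9 km.

x ≈ 80.0 km, y ≈ 0.9 km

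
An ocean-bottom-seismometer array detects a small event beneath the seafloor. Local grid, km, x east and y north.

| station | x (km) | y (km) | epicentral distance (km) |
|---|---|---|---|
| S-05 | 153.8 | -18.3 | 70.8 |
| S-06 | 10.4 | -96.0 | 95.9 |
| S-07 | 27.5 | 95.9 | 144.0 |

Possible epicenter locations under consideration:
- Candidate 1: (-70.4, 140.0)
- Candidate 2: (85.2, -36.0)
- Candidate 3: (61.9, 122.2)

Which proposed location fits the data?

For each candidate, compare |candidate − station| to the reported distance:
Candidate 1: residuals S-05 203.7, S-06 153.5, S-07 36.6 → max 203.7 km
Candidate 2: residuals S-05 0.0, S-06 0.0, S-07 0.0 → max 0.0 km
Candidate 3: residuals S-05 97.1, S-06 128.3, S-07 100.7 → max 128.3 km
Only Candidate 2 has all residuals ≈ 0.

Candidate 2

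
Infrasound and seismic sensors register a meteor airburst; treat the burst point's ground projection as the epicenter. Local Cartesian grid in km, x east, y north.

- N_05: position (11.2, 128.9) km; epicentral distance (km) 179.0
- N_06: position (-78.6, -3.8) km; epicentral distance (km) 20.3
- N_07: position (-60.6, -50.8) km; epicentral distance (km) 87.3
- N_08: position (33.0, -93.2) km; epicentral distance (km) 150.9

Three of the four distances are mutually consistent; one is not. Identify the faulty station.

Solve using three stations at a time. Using N_05, N_06, N_08 (subtract circle equations pairwise → linear system) gives (x, y) ≈ (-95.8, -14.6).
Distances from that point to each station vs reported:
  N_05: calculated 179.0 vs reported 179.0 → residual 0.0 km
  N_06: calculated 20.3 vs reported 20.3 → residual 0.0 km
  N_07: calculated 50.5 vs reported 87.3 → residual 36.8 km
  N_08: calculated 150.9 vs reported 150.9 → residual 0.0 km
N_05, N_06, N_08 are mutually consistent (residuals ≈ 0); N_07 is off by 36.8 km.

N_07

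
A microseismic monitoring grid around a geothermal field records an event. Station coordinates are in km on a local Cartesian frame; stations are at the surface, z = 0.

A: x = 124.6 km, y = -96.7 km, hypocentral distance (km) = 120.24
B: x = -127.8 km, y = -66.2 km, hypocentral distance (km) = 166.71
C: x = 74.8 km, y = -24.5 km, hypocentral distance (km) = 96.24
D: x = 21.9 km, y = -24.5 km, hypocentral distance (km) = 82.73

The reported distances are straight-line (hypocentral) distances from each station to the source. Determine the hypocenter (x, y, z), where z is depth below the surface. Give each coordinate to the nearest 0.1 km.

Each station gives a sphere (x−x_i)² + (y−y_i)² + z² = d_i² (stations at z=0).
Subtracting the A sphere from B and C: z² cancels, leaving linear equations in x and y:
-504.8 x + 61.0 y = -17495.34
-99.6 x + 144.4 y = -13485.24
Solving: x ≈ 25.498, y ≈ -75.801 km (keep extra digits for the depth step; rounded: 25.5, -75.8).
Then from the A sphere: z² = 120.24² − (x − 124.6)² − (y + 96.7)² with x = 25.498, y = -75.801, so z ≈ 64.805 ≈ 64.8 km.
Check against D (with the unrounded solution): distance 82.73 ≈ 82.73 km. ✓

x ≈ 25.5 km, y ≈ -75.8 km, depth ≈ 64.8 km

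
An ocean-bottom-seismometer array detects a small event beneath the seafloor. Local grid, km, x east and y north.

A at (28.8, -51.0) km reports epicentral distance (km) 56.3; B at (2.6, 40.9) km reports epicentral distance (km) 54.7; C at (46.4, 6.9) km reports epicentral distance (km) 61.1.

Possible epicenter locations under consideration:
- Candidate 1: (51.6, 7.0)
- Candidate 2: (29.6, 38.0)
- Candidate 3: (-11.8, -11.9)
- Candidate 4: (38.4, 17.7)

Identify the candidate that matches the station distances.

For each candidate, compare |candidate − station| to the reported distance:
Candidate 1: residuals A 6.0, B 4.9, C 55.9 → max 55.9 km
Candidate 2: residuals A 32.7, B 27.5, C 25.8 → max 32.7 km
Candidate 3: residuals A 0.1, B 0.0, C 0.1 → max 0.1 km
Candidate 4: residuals A 13.1, B 12.0, C 47.7 → max 47.7 km
Only Candidate 3 has all residuals ≈ 0.

Candidate 3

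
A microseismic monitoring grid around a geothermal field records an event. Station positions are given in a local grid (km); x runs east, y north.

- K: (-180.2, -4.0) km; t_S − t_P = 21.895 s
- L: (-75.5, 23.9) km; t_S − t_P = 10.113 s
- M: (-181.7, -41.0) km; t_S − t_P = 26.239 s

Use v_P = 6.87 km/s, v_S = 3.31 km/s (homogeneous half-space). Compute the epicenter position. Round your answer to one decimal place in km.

Distance from S−P lag: d = Δt · v_P v_S / (v_P − v_S) = Δt · (6.87·3.31)/(6.87−3.31) ≈ 6.3876·Δt.
So d_K = 139.86, d_L = 64.60, d_M = 167.60 km.
Circle about each station: (x + 180.2)² + (y + 4.0)² = 139.86²; (x + 75.5)² + (y − 23.9)² = 64.60²; (x + 181.7)² + (y + 41.0)² = 167.60².
Subtracting the K equation from the L and M equations removes the quadratic terms:
209.4 x + 55.8 y = -10828.92
-3.0 x − 74.0 y = -6321.09
Solving the 2×2 system: x ≈ -75.3, y ≈ 88.5 km.
Check against K (with the unrounded x, y): √((x + 180.2)²+(y + 4.0)²) = 139.85 ≈ 139.86 km. ✓

(-75.3, 88.5)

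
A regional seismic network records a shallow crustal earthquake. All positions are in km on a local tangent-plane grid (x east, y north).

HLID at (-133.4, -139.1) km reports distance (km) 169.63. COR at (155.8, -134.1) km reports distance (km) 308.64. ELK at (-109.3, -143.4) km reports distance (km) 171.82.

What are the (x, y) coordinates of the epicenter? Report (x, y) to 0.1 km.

(-106.6, 28.4)

Circle about each station: (x + 133.4)² + (y + 139.1)² = 169.63²; (x − 155.8)² + (y + 134.1)² = 308.64²; (x + 109.3)² + (y + 143.4)² = 171.82².
Subtracting the HLID equation from the COR and ELK equations removes the quadratic terms:
578.4 x + 10.0 y = -61372.23
48.2 x − 8.6 y = -5382.10
Solving the 2×2 system: x ≈ -106.6, y ≈ 28.4 km.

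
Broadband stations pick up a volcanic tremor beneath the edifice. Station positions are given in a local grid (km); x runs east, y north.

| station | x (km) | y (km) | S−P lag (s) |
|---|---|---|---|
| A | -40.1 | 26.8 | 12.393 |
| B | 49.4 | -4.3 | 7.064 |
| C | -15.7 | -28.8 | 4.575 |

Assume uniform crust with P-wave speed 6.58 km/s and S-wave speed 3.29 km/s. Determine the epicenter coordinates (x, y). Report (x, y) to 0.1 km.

(13.9, -34.3)

Distance from S−P lag: d = Δt · v_P v_S / (v_P − v_S) = Δt · (6.58·3.29)/(6.58−3.29) ≈ 6.5800·Δt.
So d_A = 81.55, d_B = 46.48, d_C = 30.10 km.
Circle about each station: (x + 40.1)² + (y − 26.8)² = 81.55²; (x − 49.4)² + (y + 4.3)² = 46.48²; (x + 15.7)² + (y + 28.8)² = 30.10².
Subtracting the A equation from the B and C equations removes the quadratic terms:
179.0 x − 62.2 y = 4622.61
48.8 x − 111.2 y = 4494.07
Solving the 2×2 system: x ≈ 13.9, y ≈ -34.3 km.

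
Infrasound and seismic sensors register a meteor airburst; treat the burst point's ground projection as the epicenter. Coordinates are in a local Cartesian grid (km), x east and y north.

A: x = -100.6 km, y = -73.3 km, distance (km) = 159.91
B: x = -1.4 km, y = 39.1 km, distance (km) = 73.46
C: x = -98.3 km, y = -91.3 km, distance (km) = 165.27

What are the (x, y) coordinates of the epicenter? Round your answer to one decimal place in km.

Circle about each station: (x + 100.6)² + (y + 73.3)² = 159.91²; (x + 1.4)² + (y − 39.1)² = 73.46²; (x + 98.3)² + (y + 91.3)² = 165.27².
Subtracting pairs of circle equations eliminates x²+y² and gives linear equations (the radical axes):
198.4 x + 224.8 y = 6212.36
4.6 x − 36.0 y = 762.37
Solving the 2×2 system: x ≈ 48.3, y ≈ -15.0 km.

(48.3, -15.0)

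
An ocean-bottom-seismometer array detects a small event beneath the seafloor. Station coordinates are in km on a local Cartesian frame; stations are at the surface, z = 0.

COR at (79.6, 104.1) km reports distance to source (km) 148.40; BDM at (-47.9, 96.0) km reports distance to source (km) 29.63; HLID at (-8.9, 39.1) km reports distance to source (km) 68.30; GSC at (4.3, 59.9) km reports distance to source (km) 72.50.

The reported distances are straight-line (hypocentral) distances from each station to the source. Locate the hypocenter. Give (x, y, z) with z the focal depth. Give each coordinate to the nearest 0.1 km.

x ≈ -65.5 km, y ≈ 75.4 km, depth ≈ 12.0 km

Each station gives a sphere (x−x_i)² + (y−y_i)² + z² = d_i² (stations at z=0).
Subtracting the COR sphere from BDM and HLID: z² cancels, leaving linear equations in x and y:
-255.0 x − 16.2 y = 15482.06
-177.0 x − 130.0 y = 1792.72
Solving: x ≈ -65.504, y ≈ 75.396 km (keep extra digits for the depth step; rounded: -65.5, 75.4).
Then from the COR sphere: z² = 148.40² − (x − 79.6)² − (y − 104.1)² with x = -65.504, y = 75.396, so z ≈ 11.978 ≈ 12.0 km.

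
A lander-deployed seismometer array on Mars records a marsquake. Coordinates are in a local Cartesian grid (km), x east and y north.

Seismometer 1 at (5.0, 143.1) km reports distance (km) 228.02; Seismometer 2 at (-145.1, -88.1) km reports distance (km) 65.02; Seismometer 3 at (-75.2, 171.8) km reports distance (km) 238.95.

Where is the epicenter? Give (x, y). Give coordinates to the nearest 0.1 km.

-83.6 km east, -67.0 km north

Circle about each station: (x − 5.0)² + (y − 143.1)² = 228.02²; (x + 145.1)² + (y + 88.1)² = 65.02²; (x + 75.2)² + (y − 171.8)² = 238.95².
Subtracting the Seismometer 1 equation from the Seismometer 2 and Seismometer 3 equations removes the quadratic terms:
-300.2 x − 462.4 y = 56078.53
-160.4 x + 57.4 y = 9563.69
Solving the 2×2 system: x ≈ -83.6, y ≈ -67.0 km.
Check against Seismometer 1 (with the unrounded x, y): √((x − 5.0)²+(y − 143.1)²) = 228.02 ≈ 228.02 km. ✓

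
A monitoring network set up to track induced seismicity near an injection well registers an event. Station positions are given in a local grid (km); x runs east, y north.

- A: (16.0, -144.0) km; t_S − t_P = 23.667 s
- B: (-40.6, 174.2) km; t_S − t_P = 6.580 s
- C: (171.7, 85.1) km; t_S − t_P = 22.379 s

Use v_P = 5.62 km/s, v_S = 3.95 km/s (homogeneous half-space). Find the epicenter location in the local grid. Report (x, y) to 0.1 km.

Distance from S−P lag: d = Δt · v_P v_S / (v_P − v_S) = Δt · (5.62·3.95)/(5.62−3.95) ≈ 13.2928·Δt.
So d_A = 314.60, d_B = 87.47, d_C = 297.48 km.
Circle about each station: (x − 16.0)² + (y + 144.0)² = 314.60²; (x + 40.6)² + (y − 174.2)² = 87.47²; (x − 171.7)² + (y − 85.1)² = 297.48².
Subtracting pairs of circle equations eliminates x²+y² and gives linear equations (the radical axes):
-113.2 x + 636.4 y = 102324.16
311.4 x + 458.2 y = 26209.71
Solving the 2×2 system: x ≈ -120.8, y ≈ 139.3 km.

(-120.8, 139.3)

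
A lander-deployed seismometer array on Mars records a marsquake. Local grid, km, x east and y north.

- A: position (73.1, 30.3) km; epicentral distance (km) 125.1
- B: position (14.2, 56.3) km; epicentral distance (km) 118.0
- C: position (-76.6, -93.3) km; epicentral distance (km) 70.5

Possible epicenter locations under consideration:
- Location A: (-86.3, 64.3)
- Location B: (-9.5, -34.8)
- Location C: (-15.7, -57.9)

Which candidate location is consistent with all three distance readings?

Location C

For each candidate, compare |candidate − station| to the reported distance:
Location A: residuals A 37.9, B 17.2, C 87.4 → max 87.4 km
Location B: residuals A 19.9, B 23.9, C 18.5 → max 23.9 km
Location C: residuals A 0.1, B 0.0, C 0.1 → max 0.1 km
Only Location C has all residuals ≈ 0.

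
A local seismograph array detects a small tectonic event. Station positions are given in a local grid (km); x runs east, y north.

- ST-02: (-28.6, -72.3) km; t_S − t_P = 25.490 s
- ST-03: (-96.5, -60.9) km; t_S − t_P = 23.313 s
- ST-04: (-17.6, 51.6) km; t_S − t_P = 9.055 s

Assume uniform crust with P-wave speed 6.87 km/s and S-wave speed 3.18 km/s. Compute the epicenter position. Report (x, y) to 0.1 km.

x ≈ -66.4 km, y ≈ 73.8 km

Distance from S−P lag: d = Δt · v_P v_S / (v_P − v_S) = Δt · (6.87·3.18)/(6.87−3.18) ≈ 5.9205·Δt.
So d_ST-02 = 150.91, d_ST-03 = 138.02, d_ST-04 = 53.61 km.
Circle about each station: (x + 28.6)² + (y + 72.3)² = 150.91²; (x + 96.5)² + (y + 60.9)² = 138.02²; (x + 17.6)² + (y − 51.6)² = 53.61².
Subtracting pairs of circle equations eliminates x²+y² and gives linear equations (the radical axes):
-135.8 x + 22.8 y = 10700.12
22.0 x + 247.8 y = 16826.87
Solving the 2×2 system: x ≈ -66.4, y ≈ 73.8 km.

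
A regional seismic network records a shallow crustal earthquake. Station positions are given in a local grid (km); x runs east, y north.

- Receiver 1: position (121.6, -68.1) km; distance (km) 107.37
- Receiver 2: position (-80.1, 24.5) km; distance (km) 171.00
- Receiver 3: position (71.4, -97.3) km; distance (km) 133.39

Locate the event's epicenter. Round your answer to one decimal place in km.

Circle about each station: (x − 121.6)² + (y + 68.1)² = 107.37²; (x + 80.1)² + (y − 24.5)² = 171.00²; (x − 71.4)² + (y + 97.3)² = 133.39².
Subtracting pairs of circle equations eliminates x²+y² and gives linear equations (the radical axes):
-403.4 x + 185.2 y = -30120.59
-100.4 x − 58.4 y = -11123.50
Solving the 2×2 system: x ≈ 90.6, y ≈ 34.7 km.

x ≈ 90.6 km, y ≈ 34.7 km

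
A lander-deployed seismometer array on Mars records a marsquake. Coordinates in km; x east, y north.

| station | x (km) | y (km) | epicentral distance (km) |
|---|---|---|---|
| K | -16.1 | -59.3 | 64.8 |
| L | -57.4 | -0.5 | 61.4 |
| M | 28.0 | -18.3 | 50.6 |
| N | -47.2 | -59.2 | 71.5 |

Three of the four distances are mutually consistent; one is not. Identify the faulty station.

Solve using three stations at a time. Using K, M, N (subtract circle equations pairwise → linear system) gives (x, y) ≈ (-16.8, 5.6).
Distances from that point to each station vs reported:
  K: calculated 64.9 vs reported 64.8 → residual 0.1 km
  L: calculated 41.1 vs reported 61.4 → residual 20.3 km
  M: calculated 50.7 vs reported 50.6 → residual 0.1 km
  N: calculated 71.6 vs reported 71.5 → residual 0.1 km
K, M, N are mutually consistent (residuals ≈ 0); L is off by 20.3 km.

L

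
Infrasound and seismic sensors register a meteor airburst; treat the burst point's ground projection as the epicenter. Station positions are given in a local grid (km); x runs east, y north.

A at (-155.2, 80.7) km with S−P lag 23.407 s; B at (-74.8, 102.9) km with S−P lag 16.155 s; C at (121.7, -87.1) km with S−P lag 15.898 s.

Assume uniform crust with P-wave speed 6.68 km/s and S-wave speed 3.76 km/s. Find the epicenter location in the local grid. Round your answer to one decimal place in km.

Distance from S−P lag: d = Δt · v_P v_S / (v_P − v_S) = Δt · (6.68·3.76)/(6.68−3.76) ≈ 8.6016·Δt.
So d_A = 201.34, d_B = 138.96, d_C = 136.75 km.
Circle about each station: (x + 155.2)² + (y − 80.7)² = 201.34²; (x + 74.8)² + (y − 102.9)² = 138.96²; (x − 121.7)² + (y + 87.1)² = 136.75².
Subtracting pairs of circle equations eliminates x²+y² and gives linear equations (the radical axes):
160.8 x + 44.4 y = 6811.83
553.8 x − 335.6 y = 13635.00
Solving the 2×2 system: x ≈ 36.8, y ≈ 20.1 km.
Check against A (with the unrounded x, y): √((x + 155.2)²+(y − 80.7)²) = 201.34 ≈ 201.34 km. ✓

(36.8, 20.1)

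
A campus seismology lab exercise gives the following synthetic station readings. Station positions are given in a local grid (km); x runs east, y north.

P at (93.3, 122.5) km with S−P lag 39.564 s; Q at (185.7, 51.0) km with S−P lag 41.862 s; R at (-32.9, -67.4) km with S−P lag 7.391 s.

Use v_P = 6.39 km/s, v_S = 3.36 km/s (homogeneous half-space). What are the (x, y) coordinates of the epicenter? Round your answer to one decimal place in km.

Distance from S−P lag: d = Δt · v_P v_S / (v_P − v_S) = Δt · (6.39·3.36)/(6.39−3.36) ≈ 7.0859·Δt.
So d_P = 280.35, d_Q = 296.63, d_R = 52.37 km.
Circle about each station: (x − 93.3)² + (y − 122.5)² = 280.35²; (x − 185.7)² + (y − 51.0)² = 296.63²; (x + 32.9)² + (y + 67.4)² = 52.37².
Subtracting the P equation from the Q and R equations removes the quadratic terms:
184.8 x − 143.0 y = 3981.12
-252.4 x − 379.8 y = 57767.54
Solving the 2×2 system: x ≈ -63.5, y ≈ -109.9 km.

x ≈ -63.5 km, y ≈ -109.9 km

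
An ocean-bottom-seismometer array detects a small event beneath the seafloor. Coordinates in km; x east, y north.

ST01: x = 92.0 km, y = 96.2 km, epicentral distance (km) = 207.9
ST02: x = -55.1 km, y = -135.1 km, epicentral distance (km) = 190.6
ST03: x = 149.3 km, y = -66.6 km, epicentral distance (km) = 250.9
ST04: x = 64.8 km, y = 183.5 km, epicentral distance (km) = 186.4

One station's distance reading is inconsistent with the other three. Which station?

Solve using three stations at a time. Using ST02, ST03, ST04 (subtract circle equations pairwise → linear system) gives (x, y) ≈ (-70.2, 54.9).
Distances from that point to each station vs reported:
  ST01: calculated 167.4 vs reported 207.9 → residual 40.5 km
  ST02: calculated 190.6 vs reported 190.6 → residual 0.0 km
  ST03: calculated 250.9 vs reported 250.9 → residual 0.0 km
  ST04: calculated 186.4 vs reported 186.4 → residual 0.0 km
ST02, ST03, ST04 are mutually consistent (residuals ≈ 0); ST01 is off by 40.5 km.

ST01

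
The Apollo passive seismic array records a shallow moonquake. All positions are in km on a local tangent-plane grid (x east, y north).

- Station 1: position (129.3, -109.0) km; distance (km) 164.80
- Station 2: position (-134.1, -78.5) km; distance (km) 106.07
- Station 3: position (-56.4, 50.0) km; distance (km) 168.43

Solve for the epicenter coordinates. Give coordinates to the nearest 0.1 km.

(-35.3, -117.1)

Circle about each station: (x − 129.3)² + (y + 109.0)² = 164.80²; (x + 134.1)² + (y + 78.5)² = 106.07²; (x + 56.4)² + (y − 50.0)² = 168.43².
Subtracting pairs of circle equations eliminates x²+y² and gives linear equations (the radical axes):
-526.8 x + 61.0 y = 11453.77
-371.4 x + 318.0 y = -24128.15
Solving the 2×2 system: x ≈ -35.3, y ≈ -117.1 km.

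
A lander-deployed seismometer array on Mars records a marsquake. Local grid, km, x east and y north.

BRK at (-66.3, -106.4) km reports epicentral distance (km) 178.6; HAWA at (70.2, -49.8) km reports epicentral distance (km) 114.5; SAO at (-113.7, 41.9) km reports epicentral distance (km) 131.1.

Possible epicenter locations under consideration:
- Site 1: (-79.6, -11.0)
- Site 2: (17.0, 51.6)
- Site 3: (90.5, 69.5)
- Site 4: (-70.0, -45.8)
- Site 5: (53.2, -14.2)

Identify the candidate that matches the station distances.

Site 2

For each candidate, compare |candidate − station| to the reported distance:
Site 1: residuals BRK 82.3, HAWA 40.2, SAO 68.2 → max 82.3 km
Site 2: residuals BRK 0.0, HAWA 0.0, SAO 0.0 → max 0.0 km
Site 3: residuals BRK 57.0, HAWA 6.5, SAO 75.0 → max 75.0 km
Site 4: residuals BRK 117.9, HAWA 25.8, SAO 33.1 → max 117.9 km
Site 5: residuals BRK 27.7, HAWA 75.0, SAO 45.0 → max 75.0 km
Only Site 2 has all residuals ≈ 0.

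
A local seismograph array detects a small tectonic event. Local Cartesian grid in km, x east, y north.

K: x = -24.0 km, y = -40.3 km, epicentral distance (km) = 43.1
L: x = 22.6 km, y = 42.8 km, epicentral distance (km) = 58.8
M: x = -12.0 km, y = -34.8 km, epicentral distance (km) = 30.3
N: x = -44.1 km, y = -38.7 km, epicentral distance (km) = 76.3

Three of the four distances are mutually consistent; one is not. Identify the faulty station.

N

Solve using three stations at a time. Using K, L, M (subtract circle equations pairwise → linear system) gives (x, y) ≈ (10.7, -14.8).
Distances from that point to each station vs reported:
  K: calculated 43.1 vs reported 43.1 → residual 0.0 km
  L: calculated 58.8 vs reported 58.8 → residual 0.0 km
  M: calculated 30.3 vs reported 30.3 → residual 0.0 km
  N: calculated 59.8 vs reported 76.3 → residual 16.5 km
K, L, M are mutually consistent (residuals ≈ 0); N is off by 16.5 km.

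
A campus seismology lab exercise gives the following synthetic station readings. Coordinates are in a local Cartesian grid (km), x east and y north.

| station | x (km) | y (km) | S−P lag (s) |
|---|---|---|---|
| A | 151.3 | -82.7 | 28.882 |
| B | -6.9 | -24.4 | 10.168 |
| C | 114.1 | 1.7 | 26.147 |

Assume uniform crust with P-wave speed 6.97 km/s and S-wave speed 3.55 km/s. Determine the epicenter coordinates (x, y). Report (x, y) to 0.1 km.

-57.6 km east, -77.7 km north

Distance from S−P lag: d = Δt · v_P v_S / (v_P − v_S) = Δt · (6.97·3.55)/(6.97−3.55) ≈ 7.2349·Δt.
So d_A = 208.96, d_B = 73.56, d_C = 189.17 km.
Circle about each station: (x − 151.3)² + (y + 82.7)² = 208.96²; (x + 6.9)² + (y + 24.4)² = 73.56²; (x − 114.1)² + (y − 1.7)² = 189.17².
Subtracting pairs of circle equations eliminates x²+y² and gives linear equations (the radical axes):
-316.4 x + 116.6 y = 9165.20
-74.4 x + 168.8 y = -8830.29
Solving the 2×2 system: x ≈ -57.6, y ≈ -77.7 km.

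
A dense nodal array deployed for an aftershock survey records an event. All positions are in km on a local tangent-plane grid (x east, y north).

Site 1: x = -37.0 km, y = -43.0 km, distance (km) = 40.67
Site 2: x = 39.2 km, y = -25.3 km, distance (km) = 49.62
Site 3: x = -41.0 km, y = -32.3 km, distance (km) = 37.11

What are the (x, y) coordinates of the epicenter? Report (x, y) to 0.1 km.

Circle about each station: (x + 37.0)² + (y + 43.0)² = 40.67²; (x − 39.2)² + (y + 25.3)² = 49.62²; (x + 41.0)² + (y + 32.3)² = 37.11².
Subtracting pairs of circle equations eliminates x²+y² and gives linear equations (the radical axes):
152.4 x + 35.4 y = -1849.37
-8.0 x + 21.4 y = -216.81
Solving the 2×2 system: x ≈ -9.0, y ≈ -13.5 km.

x ≈ -9.0 km, y ≈ -13.5 km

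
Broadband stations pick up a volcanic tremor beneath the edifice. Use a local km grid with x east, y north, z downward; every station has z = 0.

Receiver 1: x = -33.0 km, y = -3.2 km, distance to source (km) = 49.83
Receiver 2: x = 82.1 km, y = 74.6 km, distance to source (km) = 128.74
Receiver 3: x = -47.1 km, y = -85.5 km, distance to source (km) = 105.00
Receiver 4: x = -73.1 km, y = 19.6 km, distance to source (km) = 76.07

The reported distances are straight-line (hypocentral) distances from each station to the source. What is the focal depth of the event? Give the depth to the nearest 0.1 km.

Each station gives a sphere (x−x_i)² + (y−y_i)² + z² = d_i² (stations at z=0).
Subtracting the Receiver 1 sphere from Receiver 2 and Receiver 3: z² cancels, leaving linear equations in x and y:
230.2 x + 155.6 y = -2884.63
-28.2 x − 164.6 y = -112.55
Solving: x ≈ -14.695, y ≈ 3.201 km (keep extra digits for the depth step; rounded: -14.7, 3.2).
Then from the Receiver 1 sphere: z² = 49.83² − (x + 33.0)² − (y + 3.2)² with x = -14.695, y = 3.201, so z ≈ 45.902 ≈ 45.9 km.

45.9 km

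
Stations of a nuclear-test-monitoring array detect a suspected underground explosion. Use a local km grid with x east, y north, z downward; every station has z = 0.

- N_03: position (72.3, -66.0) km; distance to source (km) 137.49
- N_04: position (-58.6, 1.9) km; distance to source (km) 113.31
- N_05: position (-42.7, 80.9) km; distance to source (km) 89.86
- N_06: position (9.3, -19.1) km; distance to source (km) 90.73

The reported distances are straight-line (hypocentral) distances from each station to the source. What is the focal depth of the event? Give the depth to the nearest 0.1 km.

47.7 km

Each station gives a sphere (x−x_i)² + (y−y_i)² + z² = d_i² (stations at z=0).
Subtracting the N_03 sphere from N_04 and N_05: z² cancels, leaving linear equations in x and y:
-261.8 x + 135.8 y = -81.38
-230.0 x + 293.8 y = 9613.49
Solving: x ≈ 29.101, y ≈ 55.503 km (keep extra digits for the depth step; rounded: 29.1, 55.5).
Then from the N_03 sphere: z² = 137.49² − (x − 72.3)² − (y + 66.0)² with x = 29.101, y = 55.503, so z ≈ 47.690 ≈ 47.7 km.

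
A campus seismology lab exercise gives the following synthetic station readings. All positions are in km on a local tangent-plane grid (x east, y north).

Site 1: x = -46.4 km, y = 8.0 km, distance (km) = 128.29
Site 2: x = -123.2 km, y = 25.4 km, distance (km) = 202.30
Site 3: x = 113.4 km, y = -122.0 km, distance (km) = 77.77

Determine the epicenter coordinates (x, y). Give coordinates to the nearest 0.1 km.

Circle about each station: (x + 46.4)² + (y − 8.0)² = 128.29²; (x + 123.2)² + (y − 25.4)² = 202.30²; (x − 113.4)² + (y + 122.0)² = 77.77².
Subtracting the Site 1 equation from the Site 2 and Site 3 equations removes the quadratic terms:
-153.6 x + 34.8 y = -10860.53
319.6 x − 260.0 y = 35936.75
Solving the 2×2 system: x ≈ 54.6, y ≈ -71.1 km.

x ≈ 54.6 km, y ≈ -71.1 km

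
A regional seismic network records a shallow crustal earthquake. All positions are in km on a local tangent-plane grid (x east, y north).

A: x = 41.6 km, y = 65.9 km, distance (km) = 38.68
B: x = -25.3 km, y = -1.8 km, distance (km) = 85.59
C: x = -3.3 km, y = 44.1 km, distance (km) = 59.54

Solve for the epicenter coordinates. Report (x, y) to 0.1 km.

Circle about each station: (x − 41.6)² + (y − 65.9)² = 38.68²; (x + 25.3)² + (y + 1.8)² = 85.59²; (x + 3.3)² + (y − 44.1)² = 59.54².
Subtracting the A equation from the B and C equations removes the quadratic terms:
-133.8 x − 135.4 y = -11259.55
-89.8 x − 43.6 y = -6166.54
Solving the 2×2 system: x ≈ 54.4, y ≈ 29.4 km.
Check against A (with the unrounded x, y): √((x − 41.6)²+(y − 65.9)²) = 38.67 ≈ 38.68 km. ✓

54.4 km east, 29.4 km north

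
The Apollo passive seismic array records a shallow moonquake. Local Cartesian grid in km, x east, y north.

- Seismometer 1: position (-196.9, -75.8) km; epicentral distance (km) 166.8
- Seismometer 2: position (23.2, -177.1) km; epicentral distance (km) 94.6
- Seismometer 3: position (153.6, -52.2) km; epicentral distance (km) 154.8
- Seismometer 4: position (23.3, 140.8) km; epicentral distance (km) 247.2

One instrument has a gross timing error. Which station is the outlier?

Seismometer 3

Solve using three stations at a time. Using Seismometer 1, Seismometer 2, Seismometer 4 (subtract circle equations pairwise → linear system) gives (x, y) ≈ (-31.9, -100.2).
Distances from that point to each station vs reported:
  Seismometer 1: calculated 166.8 vs reported 166.8 → residual 0.0 km
  Seismometer 2: calculated 94.6 vs reported 94.6 → residual 0.0 km
  Seismometer 3: calculated 191.6 vs reported 154.8 → residual 36.8 km
  Seismometer 4: calculated 247.2 vs reported 247.2 → residual 0.0 km
Seismometer 1, Seismometer 2, Seismometer 4 are mutually consistent (residuals ≈ 0); Seismometer 3 is off by 36.8 km.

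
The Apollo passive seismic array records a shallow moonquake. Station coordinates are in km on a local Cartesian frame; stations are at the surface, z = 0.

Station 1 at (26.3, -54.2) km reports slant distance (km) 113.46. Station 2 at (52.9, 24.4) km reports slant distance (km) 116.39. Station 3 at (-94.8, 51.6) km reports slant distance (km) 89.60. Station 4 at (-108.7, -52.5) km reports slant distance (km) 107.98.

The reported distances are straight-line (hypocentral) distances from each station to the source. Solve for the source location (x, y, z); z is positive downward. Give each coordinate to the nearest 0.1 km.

Each station gives a sphere (x−x_i)² + (y−y_i)² + z² = d_i² (stations at z=0).
Subtracting the Station 1 sphere from Station 2 and Station 3: z² cancels, leaving linear equations in x and y:
53.2 x + 157.2 y = -909.02
-242.2 x + 211.6 y = 12865.28
Solving: x ≈ -44.896, y ≈ 9.411 km (keep extra digits for the depth step; rounded: -44.9, 9.4).
Then from the Station 1 sphere: z² = 113.46² − (x − 26.3)² − (y + 54.2)² with x = -44.896, y = 9.411, so z ≈ 61.302 ≈ 61.3 km.
Check against Station 4 (with the unrounded solution): distance 107.99 ≈ 107.98 km. ✓

x ≈ -44.9 km, y ≈ 9.4 km, depth ≈ 61.3 km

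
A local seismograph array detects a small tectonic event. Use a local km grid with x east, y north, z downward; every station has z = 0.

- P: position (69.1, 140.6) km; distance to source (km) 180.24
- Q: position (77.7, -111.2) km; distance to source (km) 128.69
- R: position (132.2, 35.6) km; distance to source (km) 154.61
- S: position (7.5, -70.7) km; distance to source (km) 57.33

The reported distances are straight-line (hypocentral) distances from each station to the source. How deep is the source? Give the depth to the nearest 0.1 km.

Each station gives a sphere (x−x_i)² + (y−y_i)² + z² = d_i² (stations at z=0).
Subtracting the P sphere from Q and R: z² cancels, leaving linear equations in x and y:
17.2 x − 503.6 y = 9784.90
126.2 x − 210.0 y = 2783.24
Solving: x ≈ -10.897, y ≈ -19.802 km (keep extra digits for the depth step; rounded: -10.9, -19.8).
Then from the P sphere: z² = 180.24² − (x − 69.1)² − (y − 140.6)² with x = -10.897, y = -19.802, so z ≈ 18.924 ≈ 18.9 km.

z ≈ 18.9 km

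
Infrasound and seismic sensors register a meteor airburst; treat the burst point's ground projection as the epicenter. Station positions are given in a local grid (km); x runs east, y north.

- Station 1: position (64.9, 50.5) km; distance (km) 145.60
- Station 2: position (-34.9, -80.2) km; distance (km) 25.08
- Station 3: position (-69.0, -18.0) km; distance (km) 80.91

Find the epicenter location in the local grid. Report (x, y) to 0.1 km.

Circle about each station: (x − 64.9)² + (y − 50.5)² = 145.60²; (x + 34.9)² + (y + 80.2)² = 25.08²; (x + 69.0)² + (y + 18.0)² = 80.91².
Subtracting the Station 1 equation from the Station 2 and Station 3 equations removes the quadratic terms:
-199.6 x − 261.4 y = 21458.14
-267.8 x − 137.0 y = 12975.67
Solving the 2×2 system: x ≈ -10.6, y ≈ -74.0 km.

x ≈ -10.6 km, y ≈ -74.0 km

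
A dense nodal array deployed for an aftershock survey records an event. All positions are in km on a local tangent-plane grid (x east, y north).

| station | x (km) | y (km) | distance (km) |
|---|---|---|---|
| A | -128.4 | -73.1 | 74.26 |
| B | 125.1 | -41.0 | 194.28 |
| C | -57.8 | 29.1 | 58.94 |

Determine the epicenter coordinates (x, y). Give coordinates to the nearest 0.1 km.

Circle about each station: (x + 128.4)² + (y + 73.1)² = 74.26²; (x − 125.1)² + (y + 41.0)² = 194.28²; (x + 57.8)² + (y − 29.1)² = 58.94².
Subtracting the A equation from the B and C equations removes the quadratic terms:
507.0 x + 64.2 y = -36729.33
141.2 x + 204.4 y = -15601.90
Solving the 2×2 system: x ≈ -68.8, y ≈ -28.8 km.

-68.8 km east, -28.8 km north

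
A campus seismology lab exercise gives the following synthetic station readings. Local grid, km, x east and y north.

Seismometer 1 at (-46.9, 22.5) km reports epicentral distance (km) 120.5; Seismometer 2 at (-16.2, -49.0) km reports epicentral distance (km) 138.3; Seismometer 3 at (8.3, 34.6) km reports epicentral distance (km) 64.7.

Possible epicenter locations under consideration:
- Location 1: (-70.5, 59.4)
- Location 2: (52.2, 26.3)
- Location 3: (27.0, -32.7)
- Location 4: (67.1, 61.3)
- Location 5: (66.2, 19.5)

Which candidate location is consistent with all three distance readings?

Location 4

For each candidate, compare |candidate − station| to the reported distance:
Location 1: residuals Seismometer 1 76.7, Seismometer 2 17.1, Seismometer 3 17.9 → max 76.7 km
Location 2: residuals Seismometer 1 21.3, Seismometer 2 36.6, Seismometer 3 20.0 → max 36.6 km
Location 3: residuals Seismometer 1 28.3, Seismometer 2 92.1, Seismometer 3 5.1 → max 92.1 km
Location 4: residuals Seismometer 1 0.1, Seismometer 2 0.1, Seismometer 3 0.1 → max 0.1 km
Location 5: residuals Seismometer 1 7.4, Seismometer 2 31.1, Seismometer 3 4.9 → max 31.1 km
Only Location 4 has all residuals ≈ 0.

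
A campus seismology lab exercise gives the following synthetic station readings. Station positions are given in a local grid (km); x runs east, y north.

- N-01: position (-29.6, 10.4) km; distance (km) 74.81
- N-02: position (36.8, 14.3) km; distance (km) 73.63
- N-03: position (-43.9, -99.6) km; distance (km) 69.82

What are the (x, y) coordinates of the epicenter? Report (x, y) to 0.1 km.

8.8 km east, -53.8 km north

Circle about each station: (x + 29.6)² + (y − 10.4)² = 74.81²; (x − 36.8)² + (y − 14.3)² = 73.63²; (x + 43.9)² + (y + 99.6)² = 69.82².
Subtracting the N-01 equation from the N-02 and N-03 equations removes the quadratic terms:
132.8 x + 7.8 y = 749.57
-28.6 x − 220.0 y = 11584.75
Solving the 2×2 system: x ≈ 8.8, y ≈ -53.8 km.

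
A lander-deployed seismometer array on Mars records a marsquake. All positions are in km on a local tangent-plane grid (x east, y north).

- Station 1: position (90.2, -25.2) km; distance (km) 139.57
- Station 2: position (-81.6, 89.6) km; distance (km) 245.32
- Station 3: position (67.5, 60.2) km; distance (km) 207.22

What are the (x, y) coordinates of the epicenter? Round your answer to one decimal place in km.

(8.7, -138.5)

Circle about each station: (x − 90.2)² + (y + 25.2)² = 139.57²; (x + 81.6)² + (y − 89.6)² = 245.32²; (x − 67.5)² + (y − 60.2)² = 207.22².
Subtracting pairs of circle equations eliminates x²+y² and gives linear equations (the radical axes):
-343.6 x + 229.6 y = -34786.48
-45.4 x + 170.8 y = -24051.13
Solving the 2×2 system: x ≈ 8.7, y ≈ -138.5 km.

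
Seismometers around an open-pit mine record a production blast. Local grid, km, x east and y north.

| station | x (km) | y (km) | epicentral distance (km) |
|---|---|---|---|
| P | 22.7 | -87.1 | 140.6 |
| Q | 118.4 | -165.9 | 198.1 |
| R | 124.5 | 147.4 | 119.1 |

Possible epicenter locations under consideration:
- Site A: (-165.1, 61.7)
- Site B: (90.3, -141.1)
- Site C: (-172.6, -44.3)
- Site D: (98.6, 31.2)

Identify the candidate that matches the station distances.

Site D

For each candidate, compare |candidate − station| to the reported distance:
Site A: residuals P 99.0, Q 165.5, R 182.9 → max 182.9 km
Site B: residuals P 54.1, Q 160.6, R 171.4 → max 171.4 km
Site C: residuals P 59.3, Q 117.3, R 234.5 → max 234.5 km
Site D: residuals P 0.0, Q 0.0, R 0.0 → max 0.0 km
Only Site D has all residuals ≈ 0.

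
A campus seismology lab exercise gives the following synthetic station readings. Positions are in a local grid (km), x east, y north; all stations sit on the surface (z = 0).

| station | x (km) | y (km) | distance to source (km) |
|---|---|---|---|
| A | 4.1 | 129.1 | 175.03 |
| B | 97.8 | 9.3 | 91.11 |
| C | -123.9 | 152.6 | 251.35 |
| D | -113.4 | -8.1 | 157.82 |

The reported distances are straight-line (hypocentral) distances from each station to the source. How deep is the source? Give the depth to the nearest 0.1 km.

Each station gives a sphere (x−x_i)² + (y−y_i)² + z² = d_i² (stations at z=0).
Subtracting the A sphere from B and C: z² cancels, leaving linear equations in x and y:
187.4 x − 239.6 y = 15302.18
-256.0 x + 47.0 y = -10586.97
Solving: x ≈ 34.598, y ≈ -36.805 km (keep extra digits for the depth step; rounded: 34.6, -36.8).
Then from the A sphere: z² = 175.03² − (x − 4.1)² − (y − 129.1)² with x = 34.598, y = -36.805, so z ≈ 46.700 ≈ 46.7 km.

46.7 km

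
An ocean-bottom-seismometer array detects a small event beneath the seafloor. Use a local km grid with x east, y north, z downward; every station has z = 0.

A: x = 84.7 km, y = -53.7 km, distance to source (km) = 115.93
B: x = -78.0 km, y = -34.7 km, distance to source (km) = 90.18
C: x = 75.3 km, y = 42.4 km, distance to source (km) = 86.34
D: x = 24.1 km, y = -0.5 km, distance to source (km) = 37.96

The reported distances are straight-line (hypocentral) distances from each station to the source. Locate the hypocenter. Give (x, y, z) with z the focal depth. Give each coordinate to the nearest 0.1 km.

Each station gives a sphere (x−x_i)² + (y−y_i)² + z² = d_i² (stations at z=0).
Subtracting the A sphere from B and C: z² cancels, leaving linear equations in x and y:
-325.4 x + 38.0 y = 2537.64
-18.8 x + 192.2 y = 3395.24
Solving: x ≈ -5.802, y ≈ 17.098 km (keep extra digits for the depth step; rounded: -5.8, 17.1).
Then from the A sphere: z² = 115.93² − (x − 84.7)² − (y + 53.7)² with x = -5.802, y = 17.098, so z ≈ 15.388 ≈ 15.4 km.

(-5.8, 17.1, 15.4)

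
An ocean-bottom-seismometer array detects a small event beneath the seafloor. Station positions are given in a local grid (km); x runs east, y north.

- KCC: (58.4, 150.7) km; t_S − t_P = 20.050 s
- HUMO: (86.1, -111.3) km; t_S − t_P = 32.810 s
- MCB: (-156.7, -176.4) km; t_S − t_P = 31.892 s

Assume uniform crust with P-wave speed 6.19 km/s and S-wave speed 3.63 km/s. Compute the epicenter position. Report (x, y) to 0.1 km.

Distance from S−P lag: d = Δt · v_P v_S / (v_P − v_S) = Δt · (6.19·3.63)/(6.19−3.63) ≈ 8.7772·Δt.
So d_KCC = 175.98, d_HUMO = 287.98, d_MCB = 279.92 km.
Circle about each station: (x − 58.4)² + (y − 150.7)² = 175.98²; (x − 86.1)² + (y + 111.3)² = 287.98²; (x + 156.7)² + (y + 176.4)² = 279.92².
Subtracting the KCC equation from the HUMO and MCB equations removes the quadratic terms:
55.4 x − 524.0 y = -58283.67
-430.2 x − 654.2 y = -17835.45
Solving the 2×2 system: x ≈ -110.0, y ≈ 99.6 km.
Check against KCC (with the unrounded x, y): √((x − 58.4)²+(y − 150.7)²) = 175.98 ≈ 175.98 km. ✓

-110.0 km east, 99.6 km north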